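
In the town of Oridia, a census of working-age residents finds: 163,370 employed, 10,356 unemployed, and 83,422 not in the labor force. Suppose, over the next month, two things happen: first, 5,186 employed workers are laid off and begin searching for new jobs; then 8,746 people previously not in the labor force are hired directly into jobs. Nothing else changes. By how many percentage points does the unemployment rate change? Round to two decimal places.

Initially, labor force = 163,370 + 10,356 = 173,726, so u = 10,356/173,726 = 5.96%.
After the first change, employed falls and unemployed rises by 5,186; labor force unchanged → E = 158,184, U = 15,542, labor force = 173,726.
After the second change, employed and labor force both rise by 8,746; unemployed unchanged → E = 166,930, U = 15,542, labor force = 182,472.
New unemployment rate = 15,542 / 182,472 = 8.52%.
Change = 8.52% − 5.96% = +2.56 percentage points.

The unemployment rate changes by +2.56 percentage points.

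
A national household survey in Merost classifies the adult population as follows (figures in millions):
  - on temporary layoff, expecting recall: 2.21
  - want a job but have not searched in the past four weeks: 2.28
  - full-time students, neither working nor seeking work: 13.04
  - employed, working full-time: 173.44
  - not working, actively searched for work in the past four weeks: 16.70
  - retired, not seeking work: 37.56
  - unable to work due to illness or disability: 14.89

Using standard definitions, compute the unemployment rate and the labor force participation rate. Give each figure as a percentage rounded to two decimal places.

Unemployment rate ≈ 9.83%; labor force participation rate ≈ 73.95%.

Employed = 173.44 million.
Unemployed = 2.21 + 16.70 = 18.91 million (jobless and actively searching, or on temporary layoff).
Labor force = 173.44 + 18.91 = 192.35 million.
Not in labor force = 2.28 + 13.04 + 37.56 + 14.89 = 67.77 million (those not working and not actively searching are outside the labor force — including those who want a job but have given up searching).
Civilian working-age population = 192.35 + 67.77 = 260.12 million.
Unemployment rate = 18.91 / 192.35 = 9.83%.
Labor force participation rate = 192.35 / 260.12 = 73.95%.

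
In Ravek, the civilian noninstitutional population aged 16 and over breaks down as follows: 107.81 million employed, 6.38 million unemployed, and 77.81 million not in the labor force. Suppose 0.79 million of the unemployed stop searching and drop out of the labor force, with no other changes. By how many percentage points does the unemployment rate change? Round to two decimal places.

Initially, labor force = 107.81 + 6.38 = 114.19 million, so u = 6.38/114.19 = 5.59%.
After the change, unemployed and labor force both fall by 0.79 → E = 107.81, U = 5.59, labor force = 113.40 million.
New unemployment rate = 5.59 / 113.40 = 4.93%.
Change = 4.93% − 5.59% = −0.66 percentage points.

The unemployment rate changes by −0.66 percentage points.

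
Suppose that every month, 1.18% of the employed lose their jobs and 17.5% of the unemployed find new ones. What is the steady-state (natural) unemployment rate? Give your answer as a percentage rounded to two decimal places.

Steady-state unemployment rate ≈ 6.32%.

At steady state the flows balance: s·E = f·U, so U/(E+U) = s/(s+f).
u* = 1.18 / (1.18 + 17.5) = 1.18 / 18.68 = 6.32%.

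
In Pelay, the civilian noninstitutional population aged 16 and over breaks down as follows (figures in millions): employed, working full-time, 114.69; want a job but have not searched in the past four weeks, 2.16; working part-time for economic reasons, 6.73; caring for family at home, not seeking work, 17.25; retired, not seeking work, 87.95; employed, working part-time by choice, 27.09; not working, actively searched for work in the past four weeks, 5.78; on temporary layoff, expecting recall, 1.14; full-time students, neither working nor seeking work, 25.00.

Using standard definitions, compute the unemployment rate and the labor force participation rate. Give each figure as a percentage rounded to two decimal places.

Unemployment rate ≈ 4.45%; labor force participation rate ≈ 54.01%.

Employed = 114.69 + 6.73 + 27.09 = 148.51 million (anyone who worked, including part-time for economic reasons, counts as employed).
Unemployed = 5.78 + 1.14 = 6.92 million (jobless and actively searching, or on temporary layoff).
Labor force = 148.51 + 6.92 = 155.43 million.
Not in labor force = 2.16 + 17.25 + 87.95 + 25.00 = 132.36 million (those not working and not actively searching are outside the labor force — including those who want a job but have given up searching).
Civilian working-age population = 155.43 + 132.36 = 287.79 million.
Unemployment rate = 6.92 / 155.43 = 4.45%.
Labor force participation rate = 155.43 / 287.79 = 54.01%.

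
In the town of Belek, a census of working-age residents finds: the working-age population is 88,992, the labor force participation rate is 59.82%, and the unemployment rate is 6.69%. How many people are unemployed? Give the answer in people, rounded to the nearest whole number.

About 3,561 are unemployed.

Labor force = 0.5982 × 88,992 = 53,235.
Unemployed = 0.0669 × 53,235 ≈ 3,561.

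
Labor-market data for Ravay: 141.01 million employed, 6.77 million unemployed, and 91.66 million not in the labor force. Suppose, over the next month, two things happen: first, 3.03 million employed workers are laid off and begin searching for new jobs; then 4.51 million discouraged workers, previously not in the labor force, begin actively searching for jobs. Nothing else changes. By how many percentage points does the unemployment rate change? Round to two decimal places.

Initially, labor force = 141.01 + 6.77 = 147.78 million, so u = 6.77/147.78 = 4.58%.
After the first change, employed falls and unemployed rises by 3.03; labor force unchanged → E = 137.98, U = 9.80, labor force = 147.78 million.
After the second change, unemployed and labor force both rise by 4.51 → E = 137.98, U = 14.31, labor force = 152.29 million.
New unemployment rate = 14.31 / 152.29 = 9.40%.
Change = 9.40% − 4.58% = +4.82 percentage points.

The unemployment rate changes by +4.82 percentage points.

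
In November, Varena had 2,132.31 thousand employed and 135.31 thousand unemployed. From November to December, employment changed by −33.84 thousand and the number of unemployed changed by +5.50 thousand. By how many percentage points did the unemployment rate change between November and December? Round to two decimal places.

November: labor force = 2,132.31 + 135.31 = 2,267.62; u = 135.31/2,267.62 = 5.97%.
December: labor force = 2,098.47 + 140.81 = 2,239.28; u = 140.81/2,239.28 = 6.29%.
Change = 6.29% − 5.97% = +0.32 pp.

The unemployment rate changed by +0.32 percentage points.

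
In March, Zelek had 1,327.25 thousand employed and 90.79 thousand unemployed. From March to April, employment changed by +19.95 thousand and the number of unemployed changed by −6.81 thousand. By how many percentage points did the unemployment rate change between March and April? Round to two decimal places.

The unemployment rate changed by −0.53 percentage points.

March: labor force = 1,327.25 + 90.79 = 1,418.04; u = 90.79/1,418.04 = 6.40%.
April: labor force = 1,347.20 + 83.98 = 1,431.18; u = 83.98/1,431.18 = 5.87%.
Change = 5.87% − 6.40% = −0.53 pp.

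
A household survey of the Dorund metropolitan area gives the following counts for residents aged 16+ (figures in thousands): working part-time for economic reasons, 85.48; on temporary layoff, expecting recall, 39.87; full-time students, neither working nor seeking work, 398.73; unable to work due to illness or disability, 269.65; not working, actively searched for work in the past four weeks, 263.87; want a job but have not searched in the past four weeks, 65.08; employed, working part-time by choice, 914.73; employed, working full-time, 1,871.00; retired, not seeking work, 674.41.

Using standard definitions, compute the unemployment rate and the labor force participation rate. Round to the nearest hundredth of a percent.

Unemployment rate ≈ 9.57%; labor force participation rate ≈ 69.28%.

Employed = 85.48 + 914.73 + 1,871.00 = 2,871.21 thousand (anyone who worked, including part-time for economic reasons, counts as employed).
Unemployed = 39.87 + 263.87 = 303.74 thousand (jobless and actively searching, or on temporary layoff).
Labor force = 2,871.21 + 303.74 = 3,174.95 thousand.
Not in labor force = 398.73 + 269.65 + 65.08 + 674.41 = 1,407.87 thousand (those not working and not actively searching are outside the labor force — including those who want a job but have given up searching).
Civilian working-age population = 3,174.95 + 1,407.87 = 4,582.82 thousand.
Unemployment rate = 303.74 / 3,174.95 = 9.57%.
Labor force participation rate = 3,174.95 / 4,582.82 = 69.28%.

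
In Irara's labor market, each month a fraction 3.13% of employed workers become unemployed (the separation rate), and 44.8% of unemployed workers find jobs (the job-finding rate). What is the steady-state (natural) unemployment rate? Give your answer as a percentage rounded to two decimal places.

Steady-state unemployment rate ≈ 6.53%.

At steady state the flows balance: s·E = f·U, so U/(E+U) = s/(s+f).
u* = 3.13 / (3.13 + 44.8) = 3.13 / 47.93 = 6.53%.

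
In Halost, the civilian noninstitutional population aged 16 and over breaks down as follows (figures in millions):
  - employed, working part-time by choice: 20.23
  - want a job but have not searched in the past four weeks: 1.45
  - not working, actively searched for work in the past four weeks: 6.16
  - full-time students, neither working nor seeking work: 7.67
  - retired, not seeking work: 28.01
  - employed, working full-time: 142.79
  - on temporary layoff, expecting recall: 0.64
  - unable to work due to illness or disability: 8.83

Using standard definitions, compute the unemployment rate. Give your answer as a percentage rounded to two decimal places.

Unemployment rate ≈ 4.00%.

Employed = 20.23 + 142.79 = 163.02 million.
Unemployed = 6.16 + 0.64 = 6.80 million (jobless and actively searching, or on temporary layoff).
Labor force = 163.02 + 6.80 = 169.82 million.
Unemployment rate = 6.80 / 169.82 = 4.00%.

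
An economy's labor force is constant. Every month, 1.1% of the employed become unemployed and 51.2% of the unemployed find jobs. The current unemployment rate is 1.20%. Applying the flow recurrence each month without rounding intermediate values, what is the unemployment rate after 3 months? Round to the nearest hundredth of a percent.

With a fixed labor force, u_{t+1} = u_t + s·(1−u_t) − f·u_t = u_t·(1−s−f) + s.
Here 1−s−f = 0.477 and s = 0.011.
u_1 = 0.012000 × 0.477 + 0.011 = 0.016724.
u_2 = 0.016724 × 0.477 + 0.011 = 0.018977.
u_3 = 0.018977 × 0.477 + 0.011 = 0.020052.

Unemployment rate after three months ≈ 2.01%.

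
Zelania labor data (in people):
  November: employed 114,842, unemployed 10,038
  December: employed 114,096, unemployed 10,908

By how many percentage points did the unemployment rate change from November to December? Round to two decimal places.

The unemployment rate changed by +0.69 percentage points.

November: labor force = 114,842 + 10,038 = 124,880; u = 10,038/124,880 = 8.04%.
December: labor force = 114,096 + 10,908 = 125,004; u = 10,908/125,004 = 8.73%.
Change = 8.73% − 8.04% = +0.69 pp.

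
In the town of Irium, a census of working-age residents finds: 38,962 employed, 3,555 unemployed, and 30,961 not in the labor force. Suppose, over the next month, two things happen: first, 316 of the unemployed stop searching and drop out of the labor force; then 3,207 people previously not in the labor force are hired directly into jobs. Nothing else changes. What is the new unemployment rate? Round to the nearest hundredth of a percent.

New unemployment rate ≈ 7.13%.

Initially, labor force = 38,962 + 3,555 = 42,517, so u = 3,555/42,517 = 8.36%.
After the first change, unemployed and labor force both fall by 316 → E = 38,962, U = 3,239, labor force = 42,201.
After the second change, employed and labor force both rise by 3,207; unemployed unchanged → E = 42,169, U = 3,239, labor force = 45,408.
New unemployment rate = 3,239 / 45,408 = 7.13%.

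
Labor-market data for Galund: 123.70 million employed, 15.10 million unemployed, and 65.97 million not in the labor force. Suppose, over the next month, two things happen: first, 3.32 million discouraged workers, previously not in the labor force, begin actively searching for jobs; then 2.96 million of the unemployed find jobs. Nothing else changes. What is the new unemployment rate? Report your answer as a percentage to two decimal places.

New unemployment rate ≈ 10.88%.

Initially, labor force = 123.70 + 15.10 = 138.80 million, so u = 15.10/138.80 = 10.88%.
After the first change, unemployed and labor force both rise by 3.32 → E = 123.70, U = 18.42, labor force = 142.12 million.
After the second change, unemployed falls and employed rises by 2.96; labor force unchanged → E = 126.66, U = 15.46, labor force = 142.12 million.
New unemployment rate = 15.46 / 142.12 = 10.88%.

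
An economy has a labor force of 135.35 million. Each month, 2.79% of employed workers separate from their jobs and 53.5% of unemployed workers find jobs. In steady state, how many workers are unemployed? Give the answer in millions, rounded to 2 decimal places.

Steady-state unemployment rate u* = s/(s+f) = 2.79/(2.79+53.5) = 0.049565.
Unemployed = u* × labor force = 0.049565 × 135.35 ≈ 6.71 million.

About 6.71 million are unemployed in steady state.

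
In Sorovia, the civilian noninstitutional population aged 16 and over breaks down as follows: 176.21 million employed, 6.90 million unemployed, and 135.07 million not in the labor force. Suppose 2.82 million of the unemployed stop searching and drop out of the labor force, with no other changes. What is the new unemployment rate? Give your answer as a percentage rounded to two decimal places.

Initially, labor force = 176.21 + 6.90 = 183.11 million, so u = 6.90/183.11 = 3.77%.
After the change, unemployed and labor force both fall by 2.82 → E = 176.21, U = 4.08, labor force = 180.29 million.
New unemployment rate = 4.08 / 180.29 = 2.26%.

New unemployment rate ≈ 2.26%.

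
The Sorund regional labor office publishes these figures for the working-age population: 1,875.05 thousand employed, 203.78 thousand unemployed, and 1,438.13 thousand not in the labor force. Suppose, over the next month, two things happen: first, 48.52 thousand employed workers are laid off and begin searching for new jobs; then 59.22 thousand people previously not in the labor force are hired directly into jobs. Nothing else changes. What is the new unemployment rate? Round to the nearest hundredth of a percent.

New unemployment rate ≈ 11.80%.

Initially, labor force = 1,875.05 + 203.78 = 2,078.83 thousand, so u = 203.78/2,078.83 = 9.80%.
After the first change, employed falls and unemployed rises by 48.52; labor force unchanged → E = 1,826.53, U = 252.30, labor force = 2,078.83 thousand.
After the second change, employed and labor force both rise by 59.22; unemployed unchanged → E = 1,885.75, U = 252.30, labor force = 2,138.05 thousand.
New unemployment rate = 252.30 / 2,138.05 = 11.80%.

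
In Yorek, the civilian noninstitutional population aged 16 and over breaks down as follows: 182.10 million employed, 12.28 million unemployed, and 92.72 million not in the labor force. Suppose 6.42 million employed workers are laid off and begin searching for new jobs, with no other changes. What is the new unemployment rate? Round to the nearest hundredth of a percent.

New unemployment rate ≈ 9.62%.

Initially, labor force = 182.10 + 12.28 = 194.38 million, so u = 12.28/194.38 = 6.32%.
After the change, employed falls and unemployed rises by 6.42; labor force unchanged → E = 175.68, U = 18.70, labor force = 194.38 million.
New unemployment rate = 18.70 / 194.38 = 9.62%.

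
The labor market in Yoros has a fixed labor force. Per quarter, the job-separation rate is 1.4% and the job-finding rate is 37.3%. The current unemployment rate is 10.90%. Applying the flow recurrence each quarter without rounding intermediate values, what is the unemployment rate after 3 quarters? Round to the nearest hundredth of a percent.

With a fixed labor force, u_{t+1} = u_t + s·(1−u_t) − f·u_t = u_t·(1−s−f) + s.
Here 1−s−f = 0.613 and s = 0.014.
u_1 = 0.109000 × 0.613 + 0.014 = 0.080817.
u_2 = 0.080817 × 0.613 + 0.014 = 0.063541.
u_3 = 0.063541 × 0.613 + 0.014 = 0.052951.

Unemployment rate after three quarters ≈ 5.30%.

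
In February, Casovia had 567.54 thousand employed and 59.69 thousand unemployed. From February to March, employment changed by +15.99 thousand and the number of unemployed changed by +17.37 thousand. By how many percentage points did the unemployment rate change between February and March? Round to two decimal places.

February: labor force = 567.54 + 59.69 = 627.23; u = 59.69/627.23 = 9.52%.
March: labor force = 583.53 + 77.06 = 660.59; u = 77.06/660.59 = 11.67%.
Change = 11.67% − 9.52% = +2.15 pp.

The unemployment rate changed by +2.15 percentage points.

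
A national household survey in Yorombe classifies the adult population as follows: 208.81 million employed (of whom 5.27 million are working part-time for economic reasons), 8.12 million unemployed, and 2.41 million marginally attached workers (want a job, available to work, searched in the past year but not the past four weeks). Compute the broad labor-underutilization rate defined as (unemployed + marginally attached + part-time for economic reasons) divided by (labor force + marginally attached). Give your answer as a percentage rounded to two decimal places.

Labor force = 208.81 + 8.12 = 216.93 million.
Numerator = 8.12 + 2.41 + 5.27 = 15.80 million.
Denominator = 216.93 + 2.41 = 219.34 million.
Broad rate = 15.80 / 219.34 = 7.20%.

Broad underutilization rate ≈ 7.20%.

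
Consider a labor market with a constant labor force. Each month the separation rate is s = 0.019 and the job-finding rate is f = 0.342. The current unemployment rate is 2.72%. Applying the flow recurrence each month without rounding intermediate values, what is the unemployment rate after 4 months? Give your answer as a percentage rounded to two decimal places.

With a fixed labor force, u_{t+1} = u_t + s·(1−u_t) − f·u_t = u_t·(1−s−f) + s.
Here 1−s−f = 0.639 and s = 0.019.
u_1 = 0.027200 × 0.639 + 0.019 = 0.036381.
u_2 = 0.036381 × 0.639 + 0.019 = 0.042247.
u_3 = 0.042247 × 0.639 + 0.019 = 0.045996.
u_4 = 0.045996 × 0.639 + 0.019 = 0.048391.

Unemployment rate after four months ≈ 4.84%.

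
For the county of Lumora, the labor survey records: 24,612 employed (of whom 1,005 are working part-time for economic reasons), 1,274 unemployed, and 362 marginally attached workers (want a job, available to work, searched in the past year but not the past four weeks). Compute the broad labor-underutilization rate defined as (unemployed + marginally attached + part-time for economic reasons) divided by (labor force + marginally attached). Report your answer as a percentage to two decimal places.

Labor force = 24,612 + 1,274 = 25,886.
Numerator = 1,274 + 362 + 1,005 = 2,641.
Denominator = 25,886 + 362 = 26,248.
Broad rate = 2,641 / 26,248 = 10.06%.

Broad underutilization rate ≈ 10.06%.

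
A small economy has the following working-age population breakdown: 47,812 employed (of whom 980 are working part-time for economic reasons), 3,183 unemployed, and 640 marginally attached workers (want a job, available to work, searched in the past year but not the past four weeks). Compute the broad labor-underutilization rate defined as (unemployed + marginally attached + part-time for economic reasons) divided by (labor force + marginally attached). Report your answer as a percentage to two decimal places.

Labor force = 47,812 + 3,183 = 50,995.
Numerator = 3,183 + 640 + 980 = 4,803.
Denominator = 50,995 + 640 = 51,635.
Broad rate = 4,803 / 51,635 = 9.30%.

Broad underutilization rate ≈ 9.30%.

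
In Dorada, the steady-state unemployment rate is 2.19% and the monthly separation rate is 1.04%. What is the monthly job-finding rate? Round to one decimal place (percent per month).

Job-finding rate ≈ 46.4% per month.

From u* = s/(s+f): f = s·(1−u)/u.
f = 1.04 × (1 − 0.0219) / 0.0219 = 1.0172 / 0.0219 ≈ 46.4% per month.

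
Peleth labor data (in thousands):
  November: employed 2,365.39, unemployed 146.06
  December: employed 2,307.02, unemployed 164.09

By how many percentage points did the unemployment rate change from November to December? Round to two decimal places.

The unemployment rate changed by +0.82 percentage points.

November: labor force = 2,365.39 + 146.06 = 2,511.45; u = 146.06/2,511.45 = 5.82%.
December: labor force = 2,307.02 + 164.09 = 2,471.11; u = 164.09/2,471.11 = 6.64%.
Change = 6.64% − 5.82% = +0.82 pp.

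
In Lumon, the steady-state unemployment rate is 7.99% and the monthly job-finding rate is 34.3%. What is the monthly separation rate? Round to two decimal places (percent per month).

Separation rate ≈ 2.98% per month.

From u* = s/(s+f): s = u·f/(1−u).
s = 0.0799 × 34.3 / (1 − 0.0799) = 2.7406 / 0.9201 ≈ 2.98% per month.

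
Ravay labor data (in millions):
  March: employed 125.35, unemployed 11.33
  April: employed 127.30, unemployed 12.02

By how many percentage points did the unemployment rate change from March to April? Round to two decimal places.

The unemployment rate changed by +0.34 percentage points.

March: labor force = 125.35 + 11.33 = 136.68; u = 11.33/136.68 = 8.29%.
April: labor force = 127.30 + 12.02 = 139.32; u = 12.02/139.32 = 8.63%.
Change = 8.63% − 8.29% = +0.34 pp.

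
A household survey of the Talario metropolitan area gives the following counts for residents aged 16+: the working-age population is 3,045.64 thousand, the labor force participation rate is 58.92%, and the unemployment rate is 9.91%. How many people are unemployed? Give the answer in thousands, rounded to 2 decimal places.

About 177.83 thousand are unemployed.

Labor force = 0.5892 × 3,045.64 = 1,794.49 thousand.
Unemployed = 0.0991 × 1,794.49 ≈ 177.83 thousand.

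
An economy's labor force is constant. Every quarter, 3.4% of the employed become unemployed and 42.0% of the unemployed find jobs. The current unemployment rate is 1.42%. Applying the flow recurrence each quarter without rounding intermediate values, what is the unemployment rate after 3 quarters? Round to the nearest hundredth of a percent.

Unemployment rate after three quarters ≈ 6.50%.

With a fixed labor force, u_{t+1} = u_t + s·(1−u_t) − f·u_t = u_t·(1−s−f) + s.
Here 1−s−f = 0.546 and s = 0.034.
u_1 = 0.014200 × 0.546 + 0.034 = 0.041753.
u_2 = 0.041753 × 0.546 + 0.034 = 0.056797.
u_3 = 0.056797 × 0.546 + 0.034 = 0.065011.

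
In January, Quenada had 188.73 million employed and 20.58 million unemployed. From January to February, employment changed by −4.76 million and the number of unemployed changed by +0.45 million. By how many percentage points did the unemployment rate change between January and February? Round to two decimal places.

The unemployment rate changed by +0.43 percentage points.

January: labor force = 188.73 + 20.58 = 209.31; u = 20.58/209.31 = 9.83%.
February: labor force = 183.97 + 21.03 = 205.00; u = 21.03/205.00 = 10.26%.
Change = 10.26% − 9.83% = +0.43 pp.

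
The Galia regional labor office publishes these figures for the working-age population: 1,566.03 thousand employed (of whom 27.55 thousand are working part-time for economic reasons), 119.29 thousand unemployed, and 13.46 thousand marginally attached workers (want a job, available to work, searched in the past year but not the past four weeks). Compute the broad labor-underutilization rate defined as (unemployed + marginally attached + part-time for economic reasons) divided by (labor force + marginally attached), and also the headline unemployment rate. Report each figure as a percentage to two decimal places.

Broad underutilization rate ≈ 9.44%; headline unemployment rate ≈ 7.08%.

Labor force = 1,566.03 + 119.29 = 1,685.32 thousand.
Numerator = 119.29 + 13.46 + 27.55 = 160.30 thousand.
Denominator = 1,685.32 + 13.46 = 1,698.78 thousand.
Broad rate = 160.30 / 1,698.78 = 9.44%.
Headline unemployment rate = 119.29 / 1,685.32 = 7.08%.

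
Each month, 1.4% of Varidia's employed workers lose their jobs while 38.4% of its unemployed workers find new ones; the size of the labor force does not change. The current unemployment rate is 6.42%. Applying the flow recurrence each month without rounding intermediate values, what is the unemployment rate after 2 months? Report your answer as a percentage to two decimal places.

With a fixed labor force, u_{t+1} = u_t + s·(1−u_t) − f·u_t = u_t·(1−s−f) + s.
Here 1−s−f = 0.602 and s = 0.014.
u_1 = 0.064200 × 0.602 + 0.014 = 0.052648.
u_2 = 0.052648 × 0.602 + 0.014 = 0.045694.

Unemployment rate after two months ≈ 4.57%.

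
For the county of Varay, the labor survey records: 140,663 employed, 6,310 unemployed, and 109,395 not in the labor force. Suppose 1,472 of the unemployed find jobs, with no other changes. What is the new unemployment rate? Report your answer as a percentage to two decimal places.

Initially, labor force = 140,663 + 6,310 = 146,973, so u = 6,310/146,973 = 4.29%.
After the change, unemployed falls and employed rises by 1,472; labor force unchanged → E = 142,135, U = 4,838, labor force = 146,973.
New unemployment rate = 4,838 / 146,973 = 3.29%.

New unemployment rate ≈ 3.29%.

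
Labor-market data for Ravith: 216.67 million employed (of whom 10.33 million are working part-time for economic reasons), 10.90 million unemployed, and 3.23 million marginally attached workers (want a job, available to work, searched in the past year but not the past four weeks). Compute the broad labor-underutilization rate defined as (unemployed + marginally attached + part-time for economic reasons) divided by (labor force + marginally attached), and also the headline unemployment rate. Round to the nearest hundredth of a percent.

Labor force = 216.67 + 10.90 = 227.57 million.
Numerator = 10.90 + 3.23 + 10.33 = 24.46 million.
Denominator = 227.57 + 3.23 = 230.80 million.
Broad rate = 24.46 / 230.80 = 10.60%.
Headline unemployment rate = 10.90 / 227.57 = 4.79%.

Broad underutilization rate ≈ 10.60%; headline unemployment rate ≈ 4.79%.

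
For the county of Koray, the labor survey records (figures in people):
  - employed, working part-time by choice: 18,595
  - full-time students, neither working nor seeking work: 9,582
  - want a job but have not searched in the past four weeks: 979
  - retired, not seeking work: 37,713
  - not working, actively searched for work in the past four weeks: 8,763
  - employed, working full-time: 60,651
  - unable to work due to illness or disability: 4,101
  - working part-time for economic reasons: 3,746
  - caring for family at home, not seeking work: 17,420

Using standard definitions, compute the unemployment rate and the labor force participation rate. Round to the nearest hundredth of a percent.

Unemployment rate ≈ 9.55%; labor force participation rate ≈ 56.80%.

Employed = 18,595 + 60,651 + 3,746 = 82,992 (anyone who worked, including part-time for economic reasons, counts as employed).
Unemployed = 8,763.
Labor force = 82,992 + 8,763 = 91,755.
Not in labor force = 9,582 + 979 + 37,713 + 4,101 + 17,420 = 69,795 (those not working and not actively searching are outside the labor force — including those who want a job but have given up searching).
Civilian working-age population = 91,755 + 69,795 = 161,550.
Unemployment rate = 8,763 / 91,755 = 9.55%.
Labor force participation rate = 91,755 / 161,550 = 56.80%.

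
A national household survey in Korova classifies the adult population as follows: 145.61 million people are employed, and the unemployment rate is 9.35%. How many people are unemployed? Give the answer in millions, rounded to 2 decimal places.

Let U be the number unemployed. The labor force is E + U, and U/(E+U) = 0.0935.
So U = 0.0935 × 145.61 / (1 − 0.0935) = 13.6145 / 0.9065 ≈ 15.02 million.

About 15.02 million are unemployed.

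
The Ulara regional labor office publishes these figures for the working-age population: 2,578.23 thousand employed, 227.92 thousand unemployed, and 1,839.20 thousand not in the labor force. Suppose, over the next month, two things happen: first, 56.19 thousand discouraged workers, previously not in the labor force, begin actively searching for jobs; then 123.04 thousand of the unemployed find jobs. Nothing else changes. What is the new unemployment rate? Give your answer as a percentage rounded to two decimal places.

New unemployment rate ≈ 5.63%.

Initially, labor force = 2,578.23 + 227.92 = 2,806.15 thousand, so u = 227.92/2,806.15 = 8.12%.
After the first change, unemployed and labor force both rise by 56.19 → E = 2,578.23, U = 284.11, labor force = 2,862.34 thousand.
After the second change, unemployed falls and employed rises by 123.04; labor force unchanged → E = 2,701.27, U = 161.07, labor force = 2,862.34 thousand.
New unemployment rate = 161.07 / 2,862.34 = 5.63%.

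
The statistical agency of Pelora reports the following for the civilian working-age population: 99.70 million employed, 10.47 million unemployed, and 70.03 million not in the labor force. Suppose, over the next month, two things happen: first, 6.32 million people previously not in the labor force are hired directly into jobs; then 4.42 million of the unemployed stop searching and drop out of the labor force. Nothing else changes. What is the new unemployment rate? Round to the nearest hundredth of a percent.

Initially, labor force = 99.70 + 10.47 = 110.17 million, so u = 10.47/110.17 = 9.50%.
After the first change, employed and labor force both rise by 6.32; unemployed unchanged → E = 106.02, U = 10.47, labor force = 116.49 million.
After the second change, unemployed and labor force both fall by 4.42 → E = 106.02, U = 6.05, labor force = 112.07 million.
New unemployment rate = 6.05 / 112.07 = 5.40%.

New unemployment rate ≈ 5.40%.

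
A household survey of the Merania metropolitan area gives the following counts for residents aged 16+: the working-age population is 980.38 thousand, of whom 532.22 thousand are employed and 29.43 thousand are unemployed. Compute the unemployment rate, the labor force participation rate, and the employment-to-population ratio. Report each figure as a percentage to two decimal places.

Unemployment rate ≈ 5.24%; labor force participation rate ≈ 57.29%; employment-population ratio ≈ 54.29%.

Labor force = employed + unemployed = 532.22 + 29.43 = 561.65 thousand.
Unemployment rate = 29.43 / 561.65 = 5.24%.
Labor force participation rate = 561.65 / 980.38 = 57.29%.
Employment-population ratio = 532.22 / 980.38 = 54.29%.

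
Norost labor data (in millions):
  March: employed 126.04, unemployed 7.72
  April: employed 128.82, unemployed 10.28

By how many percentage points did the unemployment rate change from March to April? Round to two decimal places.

The unemployment rate changed by +1.62 percentage points.

March: labor force = 126.04 + 7.72 = 133.76; u = 7.72/133.76 = 5.77%.
April: labor force = 128.82 + 10.28 = 139.10; u = 10.28/139.10 = 7.39%.
Change = 7.39% − 5.77% = +1.62 pp.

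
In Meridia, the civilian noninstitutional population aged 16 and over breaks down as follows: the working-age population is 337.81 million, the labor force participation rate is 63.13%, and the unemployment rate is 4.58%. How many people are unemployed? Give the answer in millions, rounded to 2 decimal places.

Labor force = 0.6313 × 337.81 = 213.26 million.
Unemployed = 0.0458 × 213.26 ≈ 9.77 million.

About 9.77 million are unemployed.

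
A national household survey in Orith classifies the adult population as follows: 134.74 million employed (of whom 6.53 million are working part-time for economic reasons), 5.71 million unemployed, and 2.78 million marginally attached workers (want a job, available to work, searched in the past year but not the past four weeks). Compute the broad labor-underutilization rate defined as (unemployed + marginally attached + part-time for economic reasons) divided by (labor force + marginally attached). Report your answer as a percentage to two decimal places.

Labor force = 134.74 + 5.71 = 140.45 million.
Numerator = 5.71 + 2.78 + 6.53 = 15.02 million.
Denominator = 140.45 + 2.78 = 143.23 million.
Broad rate = 15.02 / 143.23 = 10.49%.

Broad underutilization rate ≈ 10.49%.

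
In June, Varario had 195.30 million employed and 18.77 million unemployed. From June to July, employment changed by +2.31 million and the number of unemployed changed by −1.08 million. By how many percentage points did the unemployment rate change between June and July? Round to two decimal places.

The unemployment rate changed by −0.55 percentage points.

June: labor force = 195.30 + 18.77 = 214.07; u = 18.77/214.07 = 8.77%.
July: labor force = 197.61 + 17.69 = 215.30; u = 17.69/215.30 = 8.22%.
Change = 8.22% − 8.77% = −0.55 pp.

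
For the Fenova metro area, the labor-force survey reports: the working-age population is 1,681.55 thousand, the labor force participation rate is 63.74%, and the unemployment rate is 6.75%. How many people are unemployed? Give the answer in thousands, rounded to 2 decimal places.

Labor force = 0.6374 × 1,681.55 = 1,071.82 thousand.
Unemployed = 0.0675 × 1,071.82 ≈ 72.35 thousand.

About 72.35 thousand are unemployed.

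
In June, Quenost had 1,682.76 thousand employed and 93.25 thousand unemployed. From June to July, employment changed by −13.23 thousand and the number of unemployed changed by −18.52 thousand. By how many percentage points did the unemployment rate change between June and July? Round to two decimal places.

The unemployment rate changed by −0.97 percentage points.

June: labor force = 1,682.76 + 93.25 = 1,776.01; u = 93.25/1,776.01 = 5.25%.
July: labor force = 1,669.53 + 74.73 = 1,744.26; u = 74.73/1,744.26 = 4.28%.
Change = 4.28% − 5.25% = −0.97 pp.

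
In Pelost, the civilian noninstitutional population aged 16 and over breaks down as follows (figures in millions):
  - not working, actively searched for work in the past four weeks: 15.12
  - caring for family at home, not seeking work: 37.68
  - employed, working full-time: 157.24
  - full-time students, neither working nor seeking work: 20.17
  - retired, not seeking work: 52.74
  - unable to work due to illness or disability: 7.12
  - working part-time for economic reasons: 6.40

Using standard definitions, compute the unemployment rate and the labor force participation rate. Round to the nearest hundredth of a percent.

Unemployment rate ≈ 8.46%; labor force participation rate ≈ 60.30%.

Employed = 157.24 + 6.40 = 163.64 million (anyone who worked, including part-time for economic reasons, counts as employed).
Unemployed = 15.12 million.
Labor force = 163.64 + 15.12 = 178.76 million.
Not in labor force = 37.68 + 20.17 + 52.74 + 7.12 = 117.71 million (those not working and not actively searching are outside the labor force).
Civilian working-age population = 178.76 + 117.71 = 296.47 million.
Unemployment rate = 15.12 / 178.76 = 8.46%.
Labor force participation rate = 178.76 / 296.47 = 60.30%.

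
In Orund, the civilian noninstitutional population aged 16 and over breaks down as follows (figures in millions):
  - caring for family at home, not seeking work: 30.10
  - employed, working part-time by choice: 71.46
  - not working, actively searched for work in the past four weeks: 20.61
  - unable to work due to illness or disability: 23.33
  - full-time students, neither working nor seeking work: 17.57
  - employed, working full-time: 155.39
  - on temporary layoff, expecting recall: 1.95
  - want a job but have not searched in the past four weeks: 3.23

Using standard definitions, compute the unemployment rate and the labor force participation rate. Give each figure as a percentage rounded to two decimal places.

Unemployment rate ≈ 9.05%; labor force participation rate ≈ 77.06%.

Employed = 71.46 + 155.39 = 226.85 million.
Unemployed = 20.61 + 1.95 = 22.56 million (jobless and actively searching, or on temporary layoff).
Labor force = 226.85 + 22.56 = 249.41 million.
Not in labor force = 30.10 + 23.33 + 17.57 + 3.23 = 74.23 million (those not working and not actively searching are outside the labor force — including those who want a job but have given up searching).
Civilian working-age population = 249.41 + 74.23 = 323.64 million.
Unemployment rate = 22.56 / 249.41 = 9.05%.
Labor force participation rate = 249.41 / 323.64 = 77.06%.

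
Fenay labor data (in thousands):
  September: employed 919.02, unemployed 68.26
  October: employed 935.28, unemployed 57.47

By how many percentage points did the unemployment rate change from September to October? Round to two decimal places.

September: labor force = 919.02 + 68.26 = 987.28; u = 68.26/987.28 = 6.91%.
October: labor force = 935.28 + 57.47 = 992.75; u = 57.47/992.75 = 5.79%.
Change = 5.79% − 6.91% = −1.12 pp.

The unemployment rate changed by −1.12 percentage points.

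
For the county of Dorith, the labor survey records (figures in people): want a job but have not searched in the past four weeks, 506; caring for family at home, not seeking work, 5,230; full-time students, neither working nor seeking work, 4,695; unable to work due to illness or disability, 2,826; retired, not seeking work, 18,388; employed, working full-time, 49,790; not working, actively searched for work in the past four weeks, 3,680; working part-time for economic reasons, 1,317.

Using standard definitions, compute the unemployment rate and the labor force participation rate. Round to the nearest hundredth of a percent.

Employed = 49,790 + 1,317 = 51,107 (anyone who worked, including part-time for economic reasons, counts as employed).
Unemployed = 3,680.
Labor force = 51,107 + 3,680 = 54,787.
Not in labor force = 506 + 5,230 + 4,695 + 2,826 + 18,388 = 31,645 (those not working and not actively searching are outside the labor force — including those who want a job but have given up searching).
Civilian working-age population = 54,787 + 31,645 = 86,432.
Unemployment rate = 3,680 / 54,787 = 6.72%.
Labor force participation rate = 54,787 / 86,432 = 63.39%.

Unemployment rate ≈ 6.72%; labor force participation rate ≈ 63.39%.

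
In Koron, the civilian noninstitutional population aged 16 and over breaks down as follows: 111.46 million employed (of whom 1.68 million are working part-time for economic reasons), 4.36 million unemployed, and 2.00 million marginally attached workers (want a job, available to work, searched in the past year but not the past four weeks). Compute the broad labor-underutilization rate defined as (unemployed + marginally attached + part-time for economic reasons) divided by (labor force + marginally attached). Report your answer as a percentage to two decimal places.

Broad underutilization rate ≈ 6.82%.

Labor force = 111.46 + 4.36 = 115.82 million.
Numerator = 4.36 + 2.00 + 1.68 = 8.04 million.
Denominator = 115.82 + 2.00 = 117.82 million.
Broad rate = 8.04 / 117.82 = 6.82%.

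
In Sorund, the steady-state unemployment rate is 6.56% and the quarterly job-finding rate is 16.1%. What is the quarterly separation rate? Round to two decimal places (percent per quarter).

Separation rate ≈ 1.13% per quarter.

From u* = s/(s+f): s = u·f/(1−u).
s = 0.0656 × 16.1 / (1 − 0.0656) = 1.0562 / 0.9344 ≈ 1.13% per quarter.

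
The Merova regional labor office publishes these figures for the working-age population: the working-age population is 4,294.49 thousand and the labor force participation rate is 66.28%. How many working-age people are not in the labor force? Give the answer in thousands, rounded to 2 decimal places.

About 1,448.10 thousand are not in the labor force.

Share not in the labor force = 1 − 0.6628 = 0.3372.
Not in labor force = 0.3372 × 4,294.49 ≈ 1,448.10 thousand.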